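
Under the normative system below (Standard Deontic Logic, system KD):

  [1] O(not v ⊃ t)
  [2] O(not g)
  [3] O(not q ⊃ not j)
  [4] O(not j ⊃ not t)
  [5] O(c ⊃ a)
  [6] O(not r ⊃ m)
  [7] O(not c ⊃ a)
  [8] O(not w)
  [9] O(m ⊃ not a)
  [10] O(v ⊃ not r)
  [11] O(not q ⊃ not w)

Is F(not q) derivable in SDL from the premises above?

Yes

By case analysis on c: premise 5 gives O(c ⊃ a) and premise 7 gives O(not c ⊃ a), so O(a) either way.
Premise 9, O(m ⊃ not a), contraposes to O(a ⊃ not m); with O(a) we get O(not m).
The contrapositive of premise 6 (O(not r ⊃ m)) is O(not m ⊃ r), and O(not m) is already established, so O(r).
Premise 10, O(v ⊃ not r), contraposes to O(r ⊃ not v); with O(r) we get O(not v).
With premise 1, O(not v ⊃ t), the K-axiom yields O(t).
Premise 4 is O(not j ⊃ not t); contrapositively O(t ⊃ j). Since O(t) holds, K gives O(j).
Premise 3, O(not q ⊃ not j), contraposes to O(j ⊃ q); with O(j) we get O(q).
Premises 2, 8, 11 do not contribute to this derivation.
So O(q) holds, i.e. F(not q). The claim follows.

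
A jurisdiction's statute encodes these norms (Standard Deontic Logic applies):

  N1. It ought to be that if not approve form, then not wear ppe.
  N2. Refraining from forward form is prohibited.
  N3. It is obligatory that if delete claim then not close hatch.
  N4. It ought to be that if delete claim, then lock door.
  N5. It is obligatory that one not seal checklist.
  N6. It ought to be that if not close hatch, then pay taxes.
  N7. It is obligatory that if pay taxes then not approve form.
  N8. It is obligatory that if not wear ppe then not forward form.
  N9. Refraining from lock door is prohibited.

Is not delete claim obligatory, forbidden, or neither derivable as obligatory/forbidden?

Obligatory

Premise 2 is F(¬forward_form), i.e. O(forward_form).
Premise 8, O(¬wear_ppe → ¬forward_form), contraposes to O(forward_form → wear_ppe); with O(forward_form) we get O(wear_ppe).
Premise 1 is O(¬approve_form → ¬wear_ppe); contrapositively O(wear_ppe → approve_form). Since O(wear_ppe) holds, K gives O(approve_form).
Premise 7 is O(pay_taxes → ¬approve_form); contrapositively O(approve_form → ¬pay_taxes). Since O(approve_form) holds, K gives O(¬pay_taxes).
The contrapositive of premise 6 (O(¬close_hatch → pay_taxes)) is O(¬pay_taxes → close_hatch), and O(¬pay_taxes) is already established, so O(close_hatch).
Premise 3, O(delete_claim → ¬close_hatch), contraposes to O(close_hatch → ¬delete_claim); with O(close_hatch) we get O(¬delete_claim).
Premises 4, 5, 9 do not contribute to this derivation.
Hence ¬delete_claim is obligatory.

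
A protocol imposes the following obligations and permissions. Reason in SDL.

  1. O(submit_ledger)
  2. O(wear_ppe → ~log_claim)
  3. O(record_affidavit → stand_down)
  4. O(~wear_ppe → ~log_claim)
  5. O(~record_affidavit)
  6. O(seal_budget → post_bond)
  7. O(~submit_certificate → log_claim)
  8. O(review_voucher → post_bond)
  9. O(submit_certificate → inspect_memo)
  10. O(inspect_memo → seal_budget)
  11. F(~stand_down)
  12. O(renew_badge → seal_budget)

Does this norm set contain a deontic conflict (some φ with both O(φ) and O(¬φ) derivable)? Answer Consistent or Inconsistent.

Consistent

Premise 3 is O(record_affidavit → stand_down); even if O(stand_down) held, inferring O(record_affidavit) would be affirming the consequent — invalid.
So O(record_affidavit) is not derivable, and the apparent clash with O(~record_affidavit) does not arise.
A world satisfying every obligation exists (e.g. inspect_memo=true, log_claim=false, post_bond=true, record_affidavit=false, renew_badge=false, review_voucher=false, seal_budget=true, stand_down=true, submit_certificate=true, submit_ledger=true, wear_ppe=false); no atom is both obligatory and forbidden, so the set is consistent.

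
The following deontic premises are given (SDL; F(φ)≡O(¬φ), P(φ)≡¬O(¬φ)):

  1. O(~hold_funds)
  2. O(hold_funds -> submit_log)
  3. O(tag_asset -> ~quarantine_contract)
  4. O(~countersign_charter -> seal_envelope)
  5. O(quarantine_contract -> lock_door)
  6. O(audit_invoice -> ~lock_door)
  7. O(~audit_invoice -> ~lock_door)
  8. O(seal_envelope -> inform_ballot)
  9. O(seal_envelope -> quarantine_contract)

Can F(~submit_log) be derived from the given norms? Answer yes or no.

Premise 2 is O(hold_funds -> submit_log), but O(hold_funds) is not derivable from the premises, so it does not yield O(submit_log).
No other premise forces O(submit_log). An ideal world satisfying every premise can still have ~submit_log true, so F(~submit_log) is not derivable.

No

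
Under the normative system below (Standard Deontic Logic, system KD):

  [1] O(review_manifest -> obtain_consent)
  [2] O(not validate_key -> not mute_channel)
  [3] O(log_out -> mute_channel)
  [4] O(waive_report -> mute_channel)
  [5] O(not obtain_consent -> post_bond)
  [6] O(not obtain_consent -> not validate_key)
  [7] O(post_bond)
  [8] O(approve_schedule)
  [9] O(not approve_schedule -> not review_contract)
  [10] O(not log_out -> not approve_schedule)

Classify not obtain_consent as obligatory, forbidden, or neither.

Forbidden

Premise 8 states O(approve_schedule) outright.
The contrapositive of premise 10 (O(not log_out -> not approve_schedule)) is O(approve_schedule -> log_out), and O(approve_schedule) is already established, so O(log_out).
With premise 3, O(log_out -> mute_channel), the K-axiom yields O(mute_channel).
Premise 2 is O(not validate_key -> not mute_channel); contrapositively O(mute_channel -> validate_key). Since O(mute_channel) holds, K gives O(validate_key).
Premise 6, O(not obtain_consent -> not validate_key), contraposes to O(validate_key -> obtain_consent); with O(validate_key) we get O(obtain_consent).
Premises 1, 4, 5, 7, 9 do not contribute to this derivation.
Thus O(obtain_consent), which is F(not obtain_consent): not obtain_consent is forbidden.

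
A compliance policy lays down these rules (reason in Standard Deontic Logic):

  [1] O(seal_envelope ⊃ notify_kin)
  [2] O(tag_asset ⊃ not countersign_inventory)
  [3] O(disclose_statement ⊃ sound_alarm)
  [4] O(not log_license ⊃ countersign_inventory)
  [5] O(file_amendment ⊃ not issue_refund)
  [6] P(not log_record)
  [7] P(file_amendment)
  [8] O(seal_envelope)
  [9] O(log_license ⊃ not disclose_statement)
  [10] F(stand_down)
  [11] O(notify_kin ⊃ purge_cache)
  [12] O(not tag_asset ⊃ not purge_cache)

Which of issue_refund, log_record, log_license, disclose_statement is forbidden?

Premise 8 states O(seal_envelope) outright.
From O(seal_envelope) and premise 1, O(seal_envelope ⊃ notify_kin), we obtain O(notify_kin).
From O(notify_kin) and premise 11, O(notify_kin ⊃ purge_cache), we obtain O(purge_cache).
Premise 12, O(not tag_asset ⊃ not purge_cache), contraposes to O(purge_cache ⊃ tag_asset); with O(purge_cache) we get O(tag_asset).
Applying K to premise 2 (O(tag_asset ⊃ not countersign_inventory)) and O(tag_asset) yields O(not countersign_inventory).
The contrapositive of premise 4 (O(not log_license ⊃ countersign_inventory)) is O(not countersign_inventory ⊃ log_license), and O(not countersign_inventory) is already established, so O(log_license).
Premise 9 is O(log_license ⊃ not disclose_statement); since O(log_license), deontic closure gives O(not disclose_statement).
So O(not disclose_statement) holds, i.e. disclose_statement is forbidden. None of the other listed options is forbidden under the premises.

disclose_statement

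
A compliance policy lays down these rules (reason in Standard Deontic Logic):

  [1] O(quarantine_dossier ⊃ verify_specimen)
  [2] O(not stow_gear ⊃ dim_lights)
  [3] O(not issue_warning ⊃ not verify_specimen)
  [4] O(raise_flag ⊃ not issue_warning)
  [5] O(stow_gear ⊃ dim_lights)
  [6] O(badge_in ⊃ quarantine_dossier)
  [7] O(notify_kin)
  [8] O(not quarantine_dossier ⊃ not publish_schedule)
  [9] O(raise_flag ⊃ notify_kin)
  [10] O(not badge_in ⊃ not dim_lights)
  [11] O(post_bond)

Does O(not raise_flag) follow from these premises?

By case analysis on stow_gear: premise 5 gives O(stow_gear ⊃ dim_lights) and premise 2 gives O(not stow_gear ⊃ dim_lights), so O(dim_lights) either way.
The contrapositive of premise 10 (O(not badge_in ⊃ not dim_lights)) is O(dim_lights ⊃ badge_in), and O(dim_lights) is already established, so O(badge_in).
Applying K to premise 6 (O(badge_in ⊃ quarantine_dossier)) and O(badge_in) yields O(quarantine_dossier).
From O(quarantine_dossier) and premise 1, O(quarantine_dossier ⊃ verify_specimen), we obtain O(verify_specimen).
The contrapositive of premise 3 (O(not issue_warning ⊃ not verify_specimen)) is O(verify_specimen ⊃ issue_warning), and O(verify_specimen) is already established, so O(issue_warning).
Premise 4, O(raise_flag ⊃ not issue_warning), contraposes to O(issue_warning ⊃ not raise_flag); with O(issue_warning) we get O(not raise_flag).
Premises 7, 8, 9, 11 do not contribute to this derivation.
So O(not raise_flag) follows.

Yes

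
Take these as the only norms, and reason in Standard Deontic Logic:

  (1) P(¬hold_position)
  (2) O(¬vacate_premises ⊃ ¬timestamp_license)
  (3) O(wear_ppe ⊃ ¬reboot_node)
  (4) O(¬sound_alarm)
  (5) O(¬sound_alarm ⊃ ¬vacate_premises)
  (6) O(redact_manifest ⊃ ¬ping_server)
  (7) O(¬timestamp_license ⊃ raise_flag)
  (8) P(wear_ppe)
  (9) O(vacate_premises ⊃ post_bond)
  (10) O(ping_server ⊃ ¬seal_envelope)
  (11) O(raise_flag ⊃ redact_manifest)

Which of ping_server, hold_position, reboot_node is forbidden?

ping_server

Premise 4 gives O(¬sound_alarm).
Applying K to premise 5 (O(¬sound_alarm ⊃ ¬vacate_premises)) and O(¬sound_alarm) yields O(¬vacate_premises).
Premise 2 is O(¬vacate_premises ⊃ ¬timestamp_license); since O(¬vacate_premises), deontic closure gives O(¬timestamp_license).
Applying K to premise 7 (O(¬timestamp_license ⊃ raise_flag)) and O(¬timestamp_license) yields O(raise_flag).
Premise 11 is O(raise_flag ⊃ redact_manifest); since O(raise_flag), deontic closure gives O(redact_manifest).
From O(redact_manifest) and premise 6, O(redact_manifest ⊃ ¬ping_server), we obtain O(¬ping_server).
So O(¬ping_server) holds, i.e. ping_server is forbidden. None of the other listed options is forbidden under the premises.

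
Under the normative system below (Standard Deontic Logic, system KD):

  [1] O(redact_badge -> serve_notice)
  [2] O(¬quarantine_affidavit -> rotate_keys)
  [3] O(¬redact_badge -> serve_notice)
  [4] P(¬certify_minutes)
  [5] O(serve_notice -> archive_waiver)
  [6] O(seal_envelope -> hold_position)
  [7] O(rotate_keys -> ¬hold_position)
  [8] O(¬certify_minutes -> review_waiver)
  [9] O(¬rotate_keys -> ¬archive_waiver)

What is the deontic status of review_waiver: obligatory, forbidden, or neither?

Neither

Premise 8 is O(¬certify_minutes -> review_waiver), but O(¬certify_minutes) is not derivable from the premises (the permission P(¬certify_minutes) asserts only ¬O(certify_minutes), not O(¬certify_minutes)), so it does not yield O(review_waiver).
No premise or chain of K-axiom applications forces O(review_waiver), and none forces O(¬review_waiver). So review_waiver is neither obligatory nor forbidden under these norms.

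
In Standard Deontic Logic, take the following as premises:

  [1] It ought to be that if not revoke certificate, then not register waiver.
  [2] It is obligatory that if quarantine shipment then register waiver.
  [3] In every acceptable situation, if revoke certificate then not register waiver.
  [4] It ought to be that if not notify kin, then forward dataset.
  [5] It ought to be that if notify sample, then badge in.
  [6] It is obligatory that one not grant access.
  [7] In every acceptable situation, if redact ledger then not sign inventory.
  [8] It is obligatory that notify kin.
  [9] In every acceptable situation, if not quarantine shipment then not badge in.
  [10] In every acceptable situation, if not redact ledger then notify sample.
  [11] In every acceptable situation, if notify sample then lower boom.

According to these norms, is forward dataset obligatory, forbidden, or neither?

Neither

Premise 4 is O(¬notify_kin → forward_dataset), but O(¬notify_kin) is not derivable from the premises, so it does not yield O(forward_dataset).
No premise or chain of K-axiom applications forces O(forward_dataset), and none forces O(¬forward_dataset). So forward_dataset is neither obligatory nor forbidden under these norms.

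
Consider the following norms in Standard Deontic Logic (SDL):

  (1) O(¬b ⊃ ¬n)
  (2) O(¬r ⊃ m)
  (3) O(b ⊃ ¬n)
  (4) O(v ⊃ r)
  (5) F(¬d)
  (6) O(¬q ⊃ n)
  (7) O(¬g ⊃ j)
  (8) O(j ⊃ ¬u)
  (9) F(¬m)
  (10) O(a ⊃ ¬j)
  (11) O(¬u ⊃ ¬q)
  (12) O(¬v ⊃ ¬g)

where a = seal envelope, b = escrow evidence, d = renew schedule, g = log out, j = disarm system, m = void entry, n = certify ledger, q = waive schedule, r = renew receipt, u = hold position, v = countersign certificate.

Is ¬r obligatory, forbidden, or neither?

Premises 3 and 1 are O(b ⊃ ¬n) and O(¬b ⊃ ¬n); every ideal world satisfies b or ¬b, so in either case ¬n holds — hence O(¬n).
Premise 6 is O(¬q ⊃ n); contrapositively O(¬n ⊃ q). Since O(¬n) holds, K gives O(q).
Premise 11 is O(¬u ⊃ ¬q); contrapositively O(q ⊃ u). Since O(q) holds, K gives O(u).
Premise 8, O(j ⊃ ¬u), contraposes to O(u ⊃ ¬j); with O(u) we get O(¬j).
Premise 7, O(¬g ⊃ j), contraposes to O(¬j ⊃ g); with O(¬j) we get O(g).
The contrapositive of premise 12 (O(¬v ⊃ ¬g)) is O(g ⊃ v), and O(g) is already established, so O(v).
From O(v) and premise 4, O(v ⊃ r), we obtain O(r).
Premises 2, 5, 9, 10 do not contribute to this derivation.
Thus O(r), which is F(¬r): ¬r is forbidden.

Forbidden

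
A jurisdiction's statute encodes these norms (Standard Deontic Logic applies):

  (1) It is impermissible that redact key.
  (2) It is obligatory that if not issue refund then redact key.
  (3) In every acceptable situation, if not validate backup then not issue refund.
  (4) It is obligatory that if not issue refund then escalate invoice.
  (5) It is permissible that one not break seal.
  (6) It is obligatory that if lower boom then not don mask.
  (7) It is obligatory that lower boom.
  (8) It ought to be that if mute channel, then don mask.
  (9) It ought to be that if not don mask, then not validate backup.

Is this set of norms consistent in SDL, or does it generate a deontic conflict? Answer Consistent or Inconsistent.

Premise 1 is F(redact_key), i.e. O(¬redact_key).
The contrapositive of premise 2 (O(¬issue_refund → redact_key)) is O(¬redact_key → issue_refund), and O(¬redact_key) is already established, so O(issue_refund).
Premise 3, O(¬validate_backup → ¬issue_refund), contraposes to O(issue_refund → validate_backup); with O(issue_refund) we get O(validate_backup).
Premise 9, O(¬don_mask → ¬validate_backup), contraposes to O(validate_backup → don_mask); with O(validate_backup) we get O(don_mask).
The contrapositive of premise 6 (O(lower_boom → ¬don_mask)) is O(don_mask → ¬lower_boom), and O(don_mask) is already established, so O(¬lower_boom).
Yet premise 7 states O(lower_boom).
We now have both O(¬lower_boom) and O(lower_boom) — lower_boom is simultaneously obligatory and forbidden, violating the D-axiom.

Inconsistent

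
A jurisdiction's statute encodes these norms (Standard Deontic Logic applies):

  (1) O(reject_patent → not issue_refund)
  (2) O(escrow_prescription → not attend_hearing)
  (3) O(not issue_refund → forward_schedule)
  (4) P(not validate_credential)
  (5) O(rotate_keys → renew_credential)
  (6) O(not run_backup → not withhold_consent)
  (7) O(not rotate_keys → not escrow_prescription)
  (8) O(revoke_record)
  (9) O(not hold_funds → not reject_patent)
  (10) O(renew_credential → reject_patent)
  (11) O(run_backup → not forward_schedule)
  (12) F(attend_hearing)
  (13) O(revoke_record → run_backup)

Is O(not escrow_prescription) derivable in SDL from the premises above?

Yes

From premise 8 we have O(revoke_record).
From O(revoke_record) and premise 13, O(revoke_record → run_backup), we obtain O(run_backup).
Applying K to premise 11 (O(run_backup → not forward_schedule)) and O(run_backup) yields O(not forward_schedule).
The contrapositive of premise 3 (O(not issue_refund → forward_schedule)) is O(not forward_schedule → issue_refund), and O(not forward_schedule) is already established, so O(issue_refund).
Premise 1 is O(reject_patent → not issue_refund); contrapositively O(issue_refund → not reject_patent). Since O(issue_refund) holds, K gives O(not reject_patent).
Premise 10, O(renew_credential → reject_patent), contraposes to O(not reject_patent → not renew_credential); with O(not reject_patent) we get O(not renew_credential).
Premise 5, O(rotate_keys → renew_credential), contraposes to O(not renew_credential → not rotate_keys); with O(not renew_credential) we get O(not rotate_keys).
Premise 7 is O(not rotate_keys → not escrow_prescription); since O(not rotate_keys), deontic closure gives O(not escrow_prescription).
Premises 2, 4, 6, 9, 12 do not contribute to this derivation.
So O(not escrow_prescription) follows.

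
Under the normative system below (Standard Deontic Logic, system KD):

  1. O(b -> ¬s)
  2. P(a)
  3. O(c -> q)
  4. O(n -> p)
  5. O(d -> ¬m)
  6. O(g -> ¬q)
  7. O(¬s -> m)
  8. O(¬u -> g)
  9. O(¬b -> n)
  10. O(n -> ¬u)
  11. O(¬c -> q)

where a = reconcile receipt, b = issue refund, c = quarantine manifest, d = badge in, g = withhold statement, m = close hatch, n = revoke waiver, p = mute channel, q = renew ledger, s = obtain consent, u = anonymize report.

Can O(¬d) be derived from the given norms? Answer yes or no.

Yes

By case analysis on ¬c: premise 11 gives O(¬c -> q) and premise 3 gives O(c -> q), so O(q) either way.
Premise 6 is O(g -> ¬q); contrapositively O(q -> ¬g). Since O(q) holds, K gives O(¬g).
Premise 8, O(¬u -> g), contraposes to O(¬g -> u); with O(¬g) we get O(u).
Premise 10, O(n -> ¬u), contraposes to O(u -> ¬n); with O(u) we get O(¬n).
Premise 9 is O(¬b -> n); contrapositively O(¬n -> b). Since O(¬n) holds, K gives O(b).
With premise 1, O(b -> ¬s), the K-axiom yields O(¬s).
With premise 7, O(¬s -> m), the K-axiom yields O(m).
Premise 5, O(d -> ¬m), contraposes to O(m -> ¬d); with O(m) we get O(¬d).
Premises 2, 4 do not contribute to this derivation.
So O(¬d) follows.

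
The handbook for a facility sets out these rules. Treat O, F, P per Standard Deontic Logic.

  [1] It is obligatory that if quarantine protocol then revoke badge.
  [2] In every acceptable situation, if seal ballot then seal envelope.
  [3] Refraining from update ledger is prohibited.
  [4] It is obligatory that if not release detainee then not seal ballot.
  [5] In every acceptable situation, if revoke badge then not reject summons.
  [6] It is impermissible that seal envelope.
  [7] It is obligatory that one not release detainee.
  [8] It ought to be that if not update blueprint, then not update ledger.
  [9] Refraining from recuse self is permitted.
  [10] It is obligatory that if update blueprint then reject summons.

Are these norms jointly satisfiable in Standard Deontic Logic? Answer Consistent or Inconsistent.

Consistent

Premise 2 is O(seal_ballot → seal_envelope), but O(seal_ballot) is not derivable from the premises, so it does not yield O(seal_envelope).
So O(seal_envelope) is not derivable, and the apparent clash with O(¬seal_envelope) does not arise.
A world satisfying every obligation exists (e.g. quarantine_protocol=false, recuse_self=false, reject_summons=true, release_detainee=false, revoke_badge=false, seal_ballot=false, seal_envelope=false, update_blueprint=true, update_ledger=true); no atom is both obligatory and forbidden, so the set is consistent.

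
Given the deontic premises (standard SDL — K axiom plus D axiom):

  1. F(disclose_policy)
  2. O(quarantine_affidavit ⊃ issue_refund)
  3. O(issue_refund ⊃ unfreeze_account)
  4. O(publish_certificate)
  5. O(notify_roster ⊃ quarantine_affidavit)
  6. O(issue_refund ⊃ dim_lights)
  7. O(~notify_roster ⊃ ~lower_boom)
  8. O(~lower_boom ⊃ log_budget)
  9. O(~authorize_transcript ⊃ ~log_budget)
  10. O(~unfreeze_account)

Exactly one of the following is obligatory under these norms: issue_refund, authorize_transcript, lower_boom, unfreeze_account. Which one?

authorize_transcript

From premise 10 we have O(~unfreeze_account).
Premise 3, O(issue_refund ⊃ unfreeze_account), contraposes to O(~unfreeze_account ⊃ ~issue_refund); with O(~unfreeze_account) we get O(~issue_refund).
The contrapositive of premise 2 (O(quarantine_affidavit ⊃ issue_refund)) is O(~issue_refund ⊃ ~quarantine_affidavit), and O(~issue_refund) is already established, so O(~quarantine_affidavit).
Premise 5 is O(notify_roster ⊃ quarantine_affidavit); contrapositively O(~quarantine_affidavit ⊃ ~notify_roster). Since O(~quarantine_affidavit) holds, K gives O(~notify_roster).
From O(~notify_roster) and premise 7, O(~notify_roster ⊃ ~lower_boom), we obtain O(~lower_boom).
With premise 8, O(~lower_boom ⊃ log_budget), the K-axiom yields O(log_budget).
Premise 9 is O(~authorize_transcript ⊃ ~log_budget); contrapositively O(log_budget ⊃ authorize_transcript). Since O(log_budget) holds, K gives O(authorize_transcript).
So O(authorize_transcript) holds — authorize_transcript is obligatory. None of the other listed options is made obligatory by any chain of premises.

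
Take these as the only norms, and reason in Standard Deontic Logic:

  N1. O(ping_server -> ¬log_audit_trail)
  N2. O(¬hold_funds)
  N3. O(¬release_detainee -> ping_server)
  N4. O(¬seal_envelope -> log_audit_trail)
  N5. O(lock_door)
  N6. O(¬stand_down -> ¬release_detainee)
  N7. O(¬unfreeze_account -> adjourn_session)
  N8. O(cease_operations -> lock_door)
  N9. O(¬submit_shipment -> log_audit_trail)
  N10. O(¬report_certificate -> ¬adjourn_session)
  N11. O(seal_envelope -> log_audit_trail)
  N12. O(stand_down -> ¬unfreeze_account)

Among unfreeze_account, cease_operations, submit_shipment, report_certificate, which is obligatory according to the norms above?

report_certificate

Premises 4 and 11 cover both cases: O(¬seal_envelope -> log_audit_trail) and O(seal_envelope -> log_audit_trail). Since ¬seal_envelope ∨ seal_envelope is a tautology, O(log_audit_trail) follows.
The contrapositive of premise 1 (O(ping_server -> ¬log_audit_trail)) is O(log_audit_trail -> ¬ping_server), and O(log_audit_trail) is already established, so O(¬ping_server).
Premise 3 is O(¬release_detainee -> ping_server); contrapositively O(¬ping_server -> release_detainee). Since O(¬ping_server) holds, K gives O(release_detainee).
Premise 6, O(¬stand_down -> ¬release_detainee), contraposes to O(release_detainee -> stand_down); with O(release_detainee) we get O(stand_down).
With premise 12, O(stand_down -> ¬unfreeze_account), the K-axiom yields O(¬unfreeze_account).
Premise 7 is O(¬unfreeze_account -> adjourn_session); since O(¬unfreeze_account), deontic closure gives O(adjourn_session).
Premise 10 is O(¬report_certificate -> ¬adjourn_session); contrapositively O(adjourn_session -> report_certificate). Since O(adjourn_session) holds, K gives O(report_certificate).
So O(report_certificate) holds — report_certificate is obligatory. None of the other listed options is made obligatory by any chain of premises.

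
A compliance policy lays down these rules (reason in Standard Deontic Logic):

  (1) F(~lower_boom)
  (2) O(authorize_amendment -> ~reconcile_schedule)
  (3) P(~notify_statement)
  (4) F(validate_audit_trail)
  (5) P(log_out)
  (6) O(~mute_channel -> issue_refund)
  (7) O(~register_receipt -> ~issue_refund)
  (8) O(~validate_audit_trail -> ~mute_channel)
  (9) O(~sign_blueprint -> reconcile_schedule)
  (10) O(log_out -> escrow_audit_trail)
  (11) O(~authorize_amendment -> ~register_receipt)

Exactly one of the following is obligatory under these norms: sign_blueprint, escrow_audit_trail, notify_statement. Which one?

sign_blueprint

Premise 4, F(validate_audit_trail), is equivalent to O(~validate_audit_trail).
Premise 8 is O(~validate_audit_trail -> ~mute_channel); since O(~validate_audit_trail), deontic closure gives O(~mute_channel).
Applying K to premise 6 (O(~mute_channel -> issue_refund)) and O(~mute_channel) yields O(issue_refund).
Premise 7, O(~register_receipt -> ~issue_refund), contraposes to O(issue_refund -> register_receipt); with O(issue_refund) we get O(register_receipt).
Premise 11, O(~authorize_amendment -> ~register_receipt), contraposes to O(register_receipt -> authorize_amendment); with O(register_receipt) we get O(authorize_amendment).
Premise 2 is O(authorize_amendment -> ~reconcile_schedule); since O(authorize_amendment), deontic closure gives O(~reconcile_schedule).
Premise 9, O(~sign_blueprint -> reconcile_schedule), contraposes to O(~reconcile_schedule -> sign_blueprint); with O(~reconcile_schedule) we get O(sign_blueprint).
So O(sign_blueprint) holds — sign_blueprint is obligatory. None of the other listed options is made obligatory by any chain of premises.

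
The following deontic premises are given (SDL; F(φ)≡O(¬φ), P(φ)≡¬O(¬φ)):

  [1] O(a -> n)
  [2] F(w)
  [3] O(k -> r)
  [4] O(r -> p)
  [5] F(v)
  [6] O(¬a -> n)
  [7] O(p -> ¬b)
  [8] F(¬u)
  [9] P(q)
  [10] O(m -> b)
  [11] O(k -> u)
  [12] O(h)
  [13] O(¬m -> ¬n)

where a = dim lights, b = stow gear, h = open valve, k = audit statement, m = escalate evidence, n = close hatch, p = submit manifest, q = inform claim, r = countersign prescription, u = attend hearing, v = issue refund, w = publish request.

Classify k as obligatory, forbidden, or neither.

Premises 6 and 1 cover both cases: O(¬a -> n) and O(a -> n). Since ¬a ∨ a is a tautology, O(n) follows.
Premise 13, O(¬m -> ¬n), contraposes to O(n -> m); with O(n) we get O(m).
Premise 10 is O(m -> b); since O(m), deontic closure gives O(b).
Premise 7 is O(p -> ¬b); contrapositively O(b -> ¬p). Since O(b) holds, K gives O(¬p).
Premise 4 is O(r -> p); contrapositively O(¬p -> ¬r). Since O(¬p) holds, K gives O(¬r).
Premise 3, O(k -> r), contraposes to O(¬r -> ¬k); with O(¬r) we get O(¬k).
Premises 2, 5, 8, 9, 11, 12 do not contribute to this derivation.
Thus O(¬k), which is F(k): k is forbidden.

Forbidden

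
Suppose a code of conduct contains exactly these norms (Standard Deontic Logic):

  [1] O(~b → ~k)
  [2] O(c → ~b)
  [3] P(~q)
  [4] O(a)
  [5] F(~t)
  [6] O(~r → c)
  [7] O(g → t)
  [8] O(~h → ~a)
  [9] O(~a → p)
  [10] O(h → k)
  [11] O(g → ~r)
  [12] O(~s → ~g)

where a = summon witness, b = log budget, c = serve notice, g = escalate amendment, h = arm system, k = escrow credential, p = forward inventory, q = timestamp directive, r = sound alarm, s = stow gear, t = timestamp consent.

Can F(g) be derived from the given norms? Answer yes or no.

Yes

Premise 4 gives O(a).
The contrapositive of premise 8 (O(~h → ~a)) is O(a → h), and O(a) is already established, so O(h).
From O(h) and premise 10, O(h → k), we obtain O(k).
The contrapositive of premise 1 (O(~b → ~k)) is O(k → b), and O(k) is already established, so O(b).
Premise 2, O(c → ~b), contraposes to O(b → ~c); with O(b) we get O(~c).
The contrapositive of premise 6 (O(~r → c)) is O(~c → r), and O(~c) is already established, so O(r).
The contrapositive of premise 11 (O(g → ~r)) is O(r → ~g), and O(r) is already established, so O(~g).
Premises 3, 5, 7, 9, 12 do not contribute to this derivation.
So O(~g) holds, i.e. F(g). The claim follows.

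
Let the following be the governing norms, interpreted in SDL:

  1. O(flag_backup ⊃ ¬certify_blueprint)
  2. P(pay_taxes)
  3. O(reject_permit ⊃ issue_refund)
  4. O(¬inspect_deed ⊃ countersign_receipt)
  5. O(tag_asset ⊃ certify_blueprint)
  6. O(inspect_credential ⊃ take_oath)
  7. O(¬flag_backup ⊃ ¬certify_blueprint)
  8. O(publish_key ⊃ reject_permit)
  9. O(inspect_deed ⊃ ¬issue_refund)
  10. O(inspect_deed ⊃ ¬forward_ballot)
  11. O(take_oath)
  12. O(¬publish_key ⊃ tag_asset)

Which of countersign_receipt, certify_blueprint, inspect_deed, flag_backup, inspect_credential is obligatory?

By case analysis on ¬flag_backup: premise 7 gives O(¬flag_backup ⊃ ¬certify_blueprint) and premise 1 gives O(flag_backup ⊃ ¬certify_blueprint), so O(¬certify_blueprint) either way.
Premise 5, O(tag_asset ⊃ certify_blueprint), contraposes to O(¬certify_blueprint ⊃ ¬tag_asset); with O(¬certify_blueprint) we get O(¬tag_asset).
Premise 12, O(¬publish_key ⊃ tag_asset), contraposes to O(¬tag_asset ⊃ publish_key); with O(¬tag_asset) we get O(publish_key).
Premise 8 is O(publish_key ⊃ reject_permit); since O(publish_key), deontic closure gives O(reject_permit).
Premise 3 is O(reject_permit ⊃ issue_refund); since O(reject_permit), deontic closure gives O(issue_refund).
Premise 9 is O(inspect_deed ⊃ ¬issue_refund); contrapositively O(issue_refund ⊃ ¬inspect_deed). Since O(issue_refund) holds, K gives O(¬inspect_deed).
With premise 4, O(¬inspect_deed ⊃ countersign_receipt), the K-axiom yields O(countersign_receipt).
So O(countersign_receipt) holds — countersign_receipt is obligatory. None of the other listed options is made obligatory by any chain of premises.

countersign_receipt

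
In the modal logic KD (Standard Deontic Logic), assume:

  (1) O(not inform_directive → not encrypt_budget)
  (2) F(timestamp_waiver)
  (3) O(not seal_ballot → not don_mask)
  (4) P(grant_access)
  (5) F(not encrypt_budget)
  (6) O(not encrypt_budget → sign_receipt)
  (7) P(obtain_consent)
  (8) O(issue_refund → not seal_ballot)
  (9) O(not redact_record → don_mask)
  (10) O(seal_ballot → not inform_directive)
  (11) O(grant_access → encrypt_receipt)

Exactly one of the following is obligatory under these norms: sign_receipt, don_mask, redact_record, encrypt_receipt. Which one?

Premise 5, F(not encrypt_budget), is equivalent to O(encrypt_budget).
Premise 1, O(not inform_directive → not encrypt_budget), contraposes to O(encrypt_budget → inform_directive); with O(encrypt_budget) we get O(inform_directive).
Premise 10 is O(seal_ballot → not inform_directive); contrapositively O(inform_directive → not seal_ballot). Since O(inform_directive) holds, K gives O(not seal_ballot).
Premise 3 is O(not seal_ballot → not don_mask); since O(not seal_ballot), deontic closure gives O(not don_mask).
Premise 9 is O(not redact_record → don_mask); contrapositively O(not don_mask → redact_record). Since O(not don_mask) holds, K gives O(redact_record).
So O(redact_record) holds — redact_record is obligatory. None of the other listed options is made obligatory by any chain of premises.

redact_record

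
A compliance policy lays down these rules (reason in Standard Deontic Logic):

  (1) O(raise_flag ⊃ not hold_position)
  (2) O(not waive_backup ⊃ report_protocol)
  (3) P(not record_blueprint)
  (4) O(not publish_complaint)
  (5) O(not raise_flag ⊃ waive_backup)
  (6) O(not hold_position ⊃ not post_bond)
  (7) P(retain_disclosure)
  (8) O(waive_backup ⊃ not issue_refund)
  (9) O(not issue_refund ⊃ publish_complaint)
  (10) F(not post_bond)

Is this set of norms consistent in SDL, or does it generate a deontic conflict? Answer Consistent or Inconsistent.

Inconsistent

F(not post_bond) at premise 10 means O(post_bond).
Premise 6 is O(not hold_position ⊃ not post_bond); contrapositively O(post_bond ⊃ hold_position). Since O(post_bond) holds, K gives O(hold_position).
The contrapositive of premise 1 (O(raise_flag ⊃ not hold_position)) is O(hold_position ⊃ not raise_flag), and O(hold_position) is already established, so O(not raise_flag).
Applying K to premise 5 (O(not raise_flag ⊃ waive_backup)) and O(not raise_flag) yields O(waive_backup).
With premise 8, O(waive_backup ⊃ not issue_refund), the K-axiom yields O(not issue_refund).
From O(not issue_refund) and premise 9, O(not issue_refund ⊃ publish_complaint), we obtain O(publish_complaint).
But premise 4 directly asserts O(not publish_complaint).
We now have both O(publish_complaint) and O(not publish_complaint) — publish_complaint is simultaneously obligatory and forbidden, violating the D-axiom.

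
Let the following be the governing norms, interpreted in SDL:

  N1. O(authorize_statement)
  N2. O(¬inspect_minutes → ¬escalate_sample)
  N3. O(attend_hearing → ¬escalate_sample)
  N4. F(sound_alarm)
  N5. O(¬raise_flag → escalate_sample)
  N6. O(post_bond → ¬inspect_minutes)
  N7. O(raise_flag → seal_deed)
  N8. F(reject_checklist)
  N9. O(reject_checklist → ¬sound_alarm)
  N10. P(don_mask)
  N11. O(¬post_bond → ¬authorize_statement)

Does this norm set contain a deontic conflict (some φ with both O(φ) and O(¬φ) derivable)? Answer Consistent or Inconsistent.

Premise 9 is O(reject_checklist → ¬sound_alarm); even if O(¬sound_alarm) held, inferring O(reject_checklist) would be affirming the consequent — invalid.
So O(reject_checklist) is not derivable, and the apparent clash with O(¬reject_checklist) does not arise.
A world satisfying every obligation exists (e.g. attend_hearing=false, authorize_statement=true, don_mask=false, escalate_sample=false, inspect_minutes=false, post_bond=true, raise_flag=true, reject_checklist=false, seal_deed=true, sound_alarm=false); no atom is both obligatory and forbidden, so the set is consistent.

Consistent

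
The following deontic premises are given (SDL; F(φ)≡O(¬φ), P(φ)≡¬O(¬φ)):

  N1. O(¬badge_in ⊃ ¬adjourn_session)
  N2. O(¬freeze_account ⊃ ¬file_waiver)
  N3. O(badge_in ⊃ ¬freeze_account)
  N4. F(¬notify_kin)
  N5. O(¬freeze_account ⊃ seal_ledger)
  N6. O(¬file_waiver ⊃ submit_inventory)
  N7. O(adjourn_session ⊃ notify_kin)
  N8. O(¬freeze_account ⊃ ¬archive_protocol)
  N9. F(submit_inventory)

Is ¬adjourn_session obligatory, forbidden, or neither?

Obligatory

F(submit_inventory) at premise 9 means O(¬submit_inventory).
Premise 6, O(¬file_waiver ⊃ submit_inventory), contraposes to O(¬submit_inventory ⊃ file_waiver); with O(¬submit_inventory) we get O(file_waiver).
The contrapositive of premise 2 (O(¬freeze_account ⊃ ¬file_waiver)) is O(file_waiver ⊃ freeze_account), and O(file_waiver) is already established, so O(freeze_account).
Premise 3, O(badge_in ⊃ ¬freeze_account), contraposes to O(freeze_account ⊃ ¬badge_in); with O(freeze_account) we get O(¬badge_in).
Applying K to premise 1 (O(¬badge_in ⊃ ¬adjourn_session)) and O(¬badge_in) yields O(¬adjourn_session).
Premises 4, 5, 7, 8 do not contribute to this derivation.
Hence ¬adjourn_session is obligatory.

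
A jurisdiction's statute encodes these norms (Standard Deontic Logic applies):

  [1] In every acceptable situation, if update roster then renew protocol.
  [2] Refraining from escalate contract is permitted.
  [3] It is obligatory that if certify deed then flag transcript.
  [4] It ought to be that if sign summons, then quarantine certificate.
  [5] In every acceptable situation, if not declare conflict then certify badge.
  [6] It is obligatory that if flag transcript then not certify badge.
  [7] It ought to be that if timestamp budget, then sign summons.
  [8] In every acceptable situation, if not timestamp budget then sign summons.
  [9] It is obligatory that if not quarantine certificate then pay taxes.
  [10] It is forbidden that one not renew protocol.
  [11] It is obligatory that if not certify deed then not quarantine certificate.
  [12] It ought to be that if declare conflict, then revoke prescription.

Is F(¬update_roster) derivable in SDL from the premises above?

Premise 1 is O(update_roster → renew_protocol); even if O(renew_protocol) held, inferring O(update_roster) would be affirming the consequent — invalid.
No other premise forces O(update_roster). An ideal world satisfying every premise can still have ¬update_roster true, so F(¬update_roster) is not derivable.

No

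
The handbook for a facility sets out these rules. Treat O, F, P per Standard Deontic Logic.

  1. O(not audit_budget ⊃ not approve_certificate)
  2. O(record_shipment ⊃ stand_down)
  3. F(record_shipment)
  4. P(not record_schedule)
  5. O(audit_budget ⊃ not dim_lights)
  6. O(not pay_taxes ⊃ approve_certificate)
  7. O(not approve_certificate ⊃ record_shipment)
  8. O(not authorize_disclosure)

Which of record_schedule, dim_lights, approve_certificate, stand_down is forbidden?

dim_lights

Premise 3 is F(record_shipment), i.e. O(not record_shipment).
The contrapositive of premise 7 (O(not approve_certificate ⊃ record_shipment)) is O(not record_shipment ⊃ approve_certificate), and O(not record_shipment) is already established, so O(approve_certificate).
Premise 1, O(not audit_budget ⊃ not approve_certificate), contraposes to O(approve_certificate ⊃ audit_budget); with O(approve_certificate) we get O(audit_budget).
Premise 5 is O(audit_budget ⊃ not dim_lights); since O(audit_budget), deontic closure gives O(not dim_lights).
So O(not dim_lights) holds, i.e. dim_lights is forbidden. None of the other listed options is forbidden under the premises.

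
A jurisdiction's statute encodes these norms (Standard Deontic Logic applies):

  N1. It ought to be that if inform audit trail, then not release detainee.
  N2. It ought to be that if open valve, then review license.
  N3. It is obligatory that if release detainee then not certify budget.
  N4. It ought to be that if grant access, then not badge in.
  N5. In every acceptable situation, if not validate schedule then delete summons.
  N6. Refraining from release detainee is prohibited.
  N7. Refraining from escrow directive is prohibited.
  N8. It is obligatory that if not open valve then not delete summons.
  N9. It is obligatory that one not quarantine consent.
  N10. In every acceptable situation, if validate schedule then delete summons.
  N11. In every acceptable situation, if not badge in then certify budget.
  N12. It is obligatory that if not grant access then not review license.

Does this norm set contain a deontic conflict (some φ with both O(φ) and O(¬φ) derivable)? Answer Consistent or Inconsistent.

By case analysis on validate_schedule: premise 10 gives O(validate_schedule → delete_summons) and premise 5 gives O(¬validate_schedule → delete_summons), so O(delete_summons) either way.
Premise 8, O(¬open_valve → ¬delete_summons), contraposes to O(delete_summons → open_valve); with O(delete_summons) we get O(open_valve).
Applying K to premise 2 (O(open_valve → review_license)) and O(open_valve) yields O(review_license).
The contrapositive of premise 12 (O(¬grant_access → ¬review_license)) is O(review_license → grant_access), and O(review_license) is already established, so O(grant_access).
Applying K to premise 4 (O(grant_access → ¬badge_in)) and O(grant_access) yields O(¬badge_in).
With premise 11, O(¬badge_in → certify_budget), the K-axiom yields O(certify_budget).
The contrapositive of premise 3 (O(release_detainee → ¬certify_budget)) is O(certify_budget → ¬release_detainee), and O(certify_budget) is already established, so O(¬release_detainee).
However, F(¬release_detainee) at premise 6 amounts to O(release_detainee).
We now have both O(¬release_detainee) and O(release_detainee) — release_detainee is simultaneously obligatory and forbidden, violating the D-axiom.

Inconsistent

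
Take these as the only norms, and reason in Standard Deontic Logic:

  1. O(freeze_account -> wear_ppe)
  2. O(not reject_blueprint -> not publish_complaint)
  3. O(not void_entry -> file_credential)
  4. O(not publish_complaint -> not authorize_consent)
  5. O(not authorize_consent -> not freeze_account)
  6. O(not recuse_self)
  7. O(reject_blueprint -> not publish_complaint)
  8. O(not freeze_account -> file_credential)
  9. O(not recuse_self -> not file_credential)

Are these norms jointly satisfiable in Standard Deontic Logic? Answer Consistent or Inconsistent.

Inconsistent

Premises 2 and 7 are O(not reject_blueprint -> not publish_complaint) and O(reject_blueprint -> not publish_complaint); every ideal world satisfies not reject_blueprint or reject_blueprint, so in either case not publish_complaint holds — hence O(not publish_complaint).
From O(not publish_complaint) and premise 4, O(not publish_complaint -> not authorize_consent), we obtain O(not authorize_consent).
From O(not authorize_consent) and premise 5, O(not authorize_consent -> not freeze_account), we obtain O(not freeze_account).
With premise 8, O(not freeze_account -> file_credential), the K-axiom yields O(file_credential).
Premise 9, O(not recuse_self -> not file_credential), contraposes to O(file_credential -> recuse_self); with O(file_credential) we get O(recuse_self).
Yet premise 6 states O(not recuse_self).
We now have both O(recuse_self) and O(not recuse_self) — recuse_self is simultaneously obligatory and forbidden, violating the D-axiom.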